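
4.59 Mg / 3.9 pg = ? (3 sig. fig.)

(4.59 × 10^6) / (3.9 × 10^-12) = 1.177 × 10^18

1180000000000000000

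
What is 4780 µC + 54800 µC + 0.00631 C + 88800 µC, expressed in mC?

154.69 mC

In mC:
  4780 µC = 4780 × 10^-3 mC = 4.78
  54800 µC = 54800 × 10^-3 mC = 54.8
  0.00631 C = 0.00631 × 10^3 mC = 6.31
  88800 µC = 88800 × 10^-3 mC = 88.8
Sum: 4.78 + 54.8 + 6.31 + 88.8 = 154.69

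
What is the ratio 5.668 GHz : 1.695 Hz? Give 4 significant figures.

3344000000

(5.668e9) / (1.695) = 3.344e9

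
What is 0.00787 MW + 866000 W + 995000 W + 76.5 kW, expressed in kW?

In kW:
  0.00787 MW = 0.00787 × 10³ kW = 7.87
  866000 W = 866000 × 10⁻³ kW = 866
  995000 W = 995000 × 10⁻³ kW = 995
  76.5 kW → 76.5
Sum: 7.87 + 866 + 995 + 76.5 = 1945.37

1945.37 kW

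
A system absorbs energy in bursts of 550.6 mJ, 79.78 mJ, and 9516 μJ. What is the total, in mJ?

639.896 mJ

In mJ:
  550.6 mJ → 550.6
  79.78 mJ → 79.78
  9516 μJ = 9516e-3 mJ = 9.516
Sum: 550.6 + 79.78 + 9.516 = 639.896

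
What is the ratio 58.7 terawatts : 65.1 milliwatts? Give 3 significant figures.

(58.7 × 10¹²) / (65.1 × 10⁻³) = 0.9017 × 10¹⁵

902000000000000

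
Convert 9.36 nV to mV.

0.00000936 mV

nano = 1e-9, milli = 1e-3; factor is 1e-6.
9.36 × 1e-6 = 0.00000936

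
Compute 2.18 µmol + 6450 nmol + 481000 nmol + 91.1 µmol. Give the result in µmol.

In µmol:
  2.18 µmol → 2.18
  6450 nmol = 6450 × 10⁻³ µmol = 6.45
  481000 nmol = 481000 × 10⁻³ µmol = 481
  91.1 µmol → 91.1
Sum: 2.18 + 6.45 + 481 + 91.1 = 580.73

580.73 µmol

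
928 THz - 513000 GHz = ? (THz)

415 THz

In THz:
  928 THz → 928
  513000 GHz = 513000e-3 THz = 513
Difference: 928 - 513 = 415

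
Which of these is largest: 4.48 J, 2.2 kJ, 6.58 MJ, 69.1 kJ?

6.58 MJ

4.48 J = 4.48 J
2.2 kJ = 2200 J
6.58 MJ = 6580000 J
69.1 kJ = 69100 J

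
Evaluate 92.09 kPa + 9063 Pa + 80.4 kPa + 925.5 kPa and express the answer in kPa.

In kPa:
  92.09 kPa → 92.09
  9063 Pa = 9063 × 10^-3 kPa = 9.063
  80.4 kPa → 80.4
  925.5 kPa → 925.5
Sum: 92.09 + 9.063 + 80.4 + 925.5 = 1107.053

1107.053 kPa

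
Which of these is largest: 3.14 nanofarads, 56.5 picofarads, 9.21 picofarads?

3.14 nanofarads

3.14 nanofarads = 0.00000000314 farads
56.5 picofarads = 0.0000000000565 farads
9.21 picofarads = 0.00000000000921 farads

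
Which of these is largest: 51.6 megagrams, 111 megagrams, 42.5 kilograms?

51.6 megagrams = 51600000 grams
111 megagrams = 111000000 grams
42.5 kilograms = 42500 grams

111 megagrams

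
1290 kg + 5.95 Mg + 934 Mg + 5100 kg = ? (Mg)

In Mg:
  1290 kg = 1290 × 10^-3 Mg = 1.29
  5.95 Mg → 5.95
  934 Mg → 934
  5100 kg = 5100 × 10^-3 Mg = 5.1
Sum: 1.29 + 5.95 + 934 + 5.1 = 946.34

946.34 Mg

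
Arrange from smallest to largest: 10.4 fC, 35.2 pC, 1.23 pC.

10.4 fC = 0.0000000000000104 C
35.2 pC = 0.0000000000352 C
1.23 pC = 0.00000000000123 C

10.4 fC < 1.23 pC < 35.2 pC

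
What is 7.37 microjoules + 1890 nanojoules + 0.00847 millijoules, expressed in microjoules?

In microjoules:
  7.37 microjoules → 7.37
  1890 nanojoules = 1890 × 10^-3 microjoules = 1.89
  0.00847 millijoules = 0.00847 × 10^3 microjoules = 8.47
Sum: 7.37 + 1.89 + 8.47 = 17.73

17.73 microjoules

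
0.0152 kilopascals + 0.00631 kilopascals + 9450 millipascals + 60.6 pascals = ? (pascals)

91.56 pascals

In pascals:
  0.0152 kilopascals = 0.0152e3 pascals = 15.2
  0.00631 kilopascals = 0.00631e3 pascals = 6.31
  9450 millipascals = 9450e-3 pascals = 9.45
  60.6 pascals → 60.6
Sum: 15.2 + 6.31 + 9.45 + 60.6 = 91.56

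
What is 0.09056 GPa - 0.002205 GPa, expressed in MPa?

In MPa:
  0.09056 GPa = 0.09056 × 10³ MPa = 90.56
  0.002205 GPa = 0.002205 × 10³ MPa = 2.205
Difference: 90.56 - 2.205 = 88.355

88.355 MPa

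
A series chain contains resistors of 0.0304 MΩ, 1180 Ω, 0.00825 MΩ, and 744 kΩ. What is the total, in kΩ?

783.83 kΩ

In kΩ:
  0.0304 MΩ = 0.0304e3 kΩ = 30.4
  1180 Ω = 1180e-3 kΩ = 1.18
  0.00825 MΩ = 0.00825e3 kΩ = 8.25
  744 kΩ → 744
Sum: 30.4 + 1.18 + 8.25 + 744 = 783.83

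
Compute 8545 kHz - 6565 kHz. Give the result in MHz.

1.98 MHz

In MHz:
  8545 kHz = 8545e-3 MHz = 8.545
  6565 kHz = 6565e-3 MHz = 6.565
Difference: 8.545 - 6.565 = 1.98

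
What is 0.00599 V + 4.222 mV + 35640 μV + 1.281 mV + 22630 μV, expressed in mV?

In mV:
  0.00599 V = 0.00599e3 mV = 5.99
  4.222 mV → 4.222
  35640 μV = 35640e-3 mV = 35.64
  1.281 mV → 1.281
  22630 μV = 22630e-3 mV = 22.63
Sum: 5.99 + 4.222 + 35.64 + 1.281 + 22.63 = 69.763

69.763 mV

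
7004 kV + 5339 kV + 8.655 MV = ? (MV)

20.998 MV

In MV:
  7004 kV = 7004 × 10^-3 MV = 7.004
  5339 kV = 5339 × 10^-3 MV = 5.339
  8.655 MV → 8.655
Sum: 7.004 + 5.339 + 8.655 = 20.998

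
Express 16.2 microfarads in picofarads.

16200000 picofarads

micro = 1e-6, pico = 1e-12; factor is 1e6.
16.2 × 1e6 = 16200000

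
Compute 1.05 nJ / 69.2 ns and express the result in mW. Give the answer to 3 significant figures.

15.2 mW

(1.05e-9) / (69.2e-9) = 0.015173 W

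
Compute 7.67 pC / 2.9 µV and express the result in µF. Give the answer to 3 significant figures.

(7.67e-12) / (2.9e-6) = 2.6448e-6 F

2.64 µF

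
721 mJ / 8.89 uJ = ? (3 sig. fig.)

(721 × 10⁻³) / (8.89 × 10⁻⁶) = 81.1 × 10³

81100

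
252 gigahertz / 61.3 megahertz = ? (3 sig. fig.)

4110

(252 × 10⁹) / (61.3 × 10⁶) = 4.111 × 10³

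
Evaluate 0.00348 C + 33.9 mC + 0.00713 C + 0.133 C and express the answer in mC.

177.51 mC

In mC:
  0.00348 C = 0.00348e3 mC = 3.48
  33.9 mC → 33.9
  0.00713 C = 0.00713e3 mC = 7.13
  0.133 C = 0.133e3 mC = 133
Sum: 3.48 + 33.9 + 7.13 + 133 = 177.51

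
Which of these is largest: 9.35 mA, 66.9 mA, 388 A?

388 A

9.35 mA = 0.00935 A
66.9 mA = 0.0669 A
388 A = 388 A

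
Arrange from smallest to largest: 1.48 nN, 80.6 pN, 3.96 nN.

1.48 nN = 0.00000000148 N
80.6 pN = 0.0000000000806 N
3.96 nN = 0.00000000396 N

80.6 pN < 1.48 nN < 3.96 nN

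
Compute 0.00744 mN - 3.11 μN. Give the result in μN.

In μN:
  0.00744 mN = 0.00744 × 10^3 μN = 7.44
  3.11 μN → 3.11
Difference: 7.44 - 3.11 = 4.33

4.33 μN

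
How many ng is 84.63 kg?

84630000000000 ng

kilo = 1e3, nano = 1e-9; factor is 1e12.
84.63 × 1e12 = 84630000000000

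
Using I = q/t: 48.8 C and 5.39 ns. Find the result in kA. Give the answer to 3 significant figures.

9050000 kA

(48.8) / (5.39 × 10^-9) = 9.0538 × 10^9 A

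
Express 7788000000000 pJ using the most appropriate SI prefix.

7.788 J

= 7.788 J; mantissa already in [1, 1000).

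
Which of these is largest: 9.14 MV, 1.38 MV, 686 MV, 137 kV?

9.14 MV = 9140000 V
1.38 MV = 1380000 V
686 MV = 686000000 V
137 kV = 137000 V

686 MV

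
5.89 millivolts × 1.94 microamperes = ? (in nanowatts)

5.89e-3 × 1.94e-6 = 11.4266e-9 W

11.4266 nanowatts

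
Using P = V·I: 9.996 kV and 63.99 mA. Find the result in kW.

9.996 × 10^3 × 63.99 × 10^-3 = 639.64404 W

0.63964404 kW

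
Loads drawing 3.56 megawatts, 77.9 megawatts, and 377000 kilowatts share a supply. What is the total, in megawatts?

In megawatts:
  3.56 megawatts → 3.56
  77.9 megawatts → 77.9
  377000 kilowatts = 377000 × 10^-3 megawatts = 377
Sum: 3.56 + 77.9 + 377 = 458.46

458.46 megawatts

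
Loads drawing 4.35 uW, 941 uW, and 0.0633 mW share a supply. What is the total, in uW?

In uW:
  4.35 uW → 4.35
  941 uW → 941
  0.0633 mW = 0.0633 × 10^3 uW = 63.3
Sum: 4.35 + 941 + 63.3 = 1008.65

1008.65 uW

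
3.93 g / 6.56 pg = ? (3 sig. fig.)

(3.93) / (6.56 × 10⁻¹²) = 0.5991 × 10¹²

599000000000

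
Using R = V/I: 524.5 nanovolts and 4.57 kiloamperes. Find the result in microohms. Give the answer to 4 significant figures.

0.0001148 microohms

(524.5 × 10^-9) / (4.57 × 10^3) = 114.77 × 10^-12 Ω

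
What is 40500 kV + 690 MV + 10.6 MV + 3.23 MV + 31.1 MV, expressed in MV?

In MV:
  40500 kV = 40500 × 10⁻³ MV = 40.5
  690 MV → 690
  10.6 MV → 10.6
  3.23 MV → 3.23
  31.1 MV → 31.1
Sum: 40.5 + 690 + 10.6 + 3.23 + 31.1 = 775.43

775.43 MV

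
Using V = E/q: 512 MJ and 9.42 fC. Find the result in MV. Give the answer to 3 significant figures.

(512 × 10⁶) / (9.42 × 10⁻¹⁵) = 54.352 × 10²¹ V

54400000000000000 MV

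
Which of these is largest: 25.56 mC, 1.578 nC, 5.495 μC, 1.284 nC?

25.56 mC = 0.02556 C
1.578 nC = 0.000000001578 C
5.495 μC = 0.000005495 C
1.284 nC = 0.000000001284 C

25.56 mC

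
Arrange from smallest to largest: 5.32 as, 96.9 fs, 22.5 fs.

5.32 as < 22.5 fs < 96.9 fs

5.32 as = 0.00000000000000000532 s
96.9 fs = 0.0000000000000969 s
22.5 fs = 0.0000000000000225 s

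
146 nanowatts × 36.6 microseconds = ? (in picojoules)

5.3436 picojoules

146e-9 × 36.6e-6 = 5343.6e-15 J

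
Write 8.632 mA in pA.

8632000000 pA

milli = 10^-3, pico = 10^-12; factor is 10^9.
8.632 × 10^9 = 8632000000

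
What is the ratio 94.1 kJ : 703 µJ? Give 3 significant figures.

(94.1 × 10³) / (703 × 10⁻⁶) = 0.1339 × 10⁹

134000000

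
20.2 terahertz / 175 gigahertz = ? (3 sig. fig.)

(20.2e12) / (175e9) = 0.1154e3

115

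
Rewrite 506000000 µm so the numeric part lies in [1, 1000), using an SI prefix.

= 506 m; mantissa already in [1, 1000).

506 m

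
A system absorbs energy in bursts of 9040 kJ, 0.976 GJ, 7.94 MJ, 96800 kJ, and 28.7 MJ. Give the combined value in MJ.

1118.48 MJ

In MJ:
  9040 kJ = 9040 × 10⁻³ MJ = 9.04
  0.976 GJ = 0.976 × 10³ MJ = 976
  7.94 MJ → 7.94
  96800 kJ = 96800 × 10⁻³ MJ = 96.8
  28.7 MJ → 28.7
Sum: 9.04 + 976 + 7.94 + 96.8 + 28.7 = 1118.48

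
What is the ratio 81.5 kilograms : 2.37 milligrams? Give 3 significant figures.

(81.5 × 10^3) / (2.37 × 10^-3) = 34.39 × 10^6

34400000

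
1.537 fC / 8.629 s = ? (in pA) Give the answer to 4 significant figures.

0.0001781 pA

(1.537e-15) / (8.629) = 0.17812e-15 A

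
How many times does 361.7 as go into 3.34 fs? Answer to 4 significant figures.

9.234

(3.34e-15) / (361.7e-18) = 0.0092342e3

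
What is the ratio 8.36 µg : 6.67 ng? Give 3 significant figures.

1250

(8.36 × 10⁻⁶) / (6.67 × 10⁻⁹) = 1.253 × 10³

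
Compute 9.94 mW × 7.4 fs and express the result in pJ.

9.94 × 10⁻³ × 7.4 × 10⁻¹⁵ = 73.556 × 10⁻¹⁸ J

0.000073556 pJ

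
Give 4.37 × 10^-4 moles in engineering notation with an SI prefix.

= 437 × 10^-6 moles; 10^-6 is micro.

437 micromoles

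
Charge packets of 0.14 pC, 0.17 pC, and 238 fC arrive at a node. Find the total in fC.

548 fC

In fC:
  0.14 pC = 0.14e3 fC = 140
  0.17 pC = 0.17e3 fC = 170
  238 fC → 238
Sum: 140 + 170 + 238 = 548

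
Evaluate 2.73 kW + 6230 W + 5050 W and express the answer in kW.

14.01 kW

In kW:
  2.73 kW → 2.73
  6230 W = 6230 × 10^-3 kW = 6.23
  5050 W = 5050 × 10^-3 kW = 5.05
Sum: 2.73 + 6.23 + 5.05 = 14.01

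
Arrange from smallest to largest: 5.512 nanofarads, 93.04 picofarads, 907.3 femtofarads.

5.512 nanofarads = 0.000000005512 farads
93.04 picofarads = 0.00000000009304 farads
907.3 femtofarads = 0.0000000000009073 farads

907.3 femtofarads < 93.04 picofarads < 5.512 nanofarads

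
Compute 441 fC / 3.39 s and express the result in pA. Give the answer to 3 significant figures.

0.130 pA

(441e-15) / (3.39) = 130.09e-15 A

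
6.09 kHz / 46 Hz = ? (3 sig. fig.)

(6.09 × 10³) / (46) = 0.1324 × 10³

132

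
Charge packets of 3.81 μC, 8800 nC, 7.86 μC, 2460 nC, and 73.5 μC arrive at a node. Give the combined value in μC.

In μC:
  3.81 μC → 3.81
  8800 nC = 8800 × 10⁻³ μC = 8.8
  7.86 μC → 7.86
  2460 nC = 2460 × 10⁻³ μC = 2.46
  73.5 μC → 73.5
Sum: 3.81 + 8.8 + 7.86 + 2.46 + 73.5 = 96.43

96.43 μC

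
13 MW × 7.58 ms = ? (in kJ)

98.54 kJ

13e6 × 7.58e-3 = 98.54e3 J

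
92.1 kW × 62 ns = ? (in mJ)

5.7102 mJ

92.1 × 10³ × 62 × 10⁻⁹ = 5710.2 × 10⁻⁶ J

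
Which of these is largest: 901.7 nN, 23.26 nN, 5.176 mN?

5.176 mN

901.7 nN = 0.0000009017 N
23.26 nN = 0.00000002326 N
5.176 mN = 0.005176 N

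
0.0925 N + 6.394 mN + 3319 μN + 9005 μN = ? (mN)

111.218 mN

In mN:
  0.0925 N = 0.0925 × 10³ mN = 92.5
  6.394 mN → 6.394
  3319 μN = 3319 × 10⁻³ mN = 3.319
  9005 μN = 9005 × 10⁻³ mN = 9.005
Sum: 92.5 + 6.394 + 3.319 + 9.005 = 111.218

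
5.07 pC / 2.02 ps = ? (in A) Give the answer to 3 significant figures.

(5.07e-12) / (2.02e-12) = 2.5099 A

2.51 A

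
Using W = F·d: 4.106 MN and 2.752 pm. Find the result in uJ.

4.106e6 × 2.752e-12 = 11.299712e-6 J

11.299712 uJ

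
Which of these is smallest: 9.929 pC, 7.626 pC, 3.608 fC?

9.929 pC = 0.000000000009929 C
7.626 pC = 0.000000000007626 C
3.608 fC = 0.000000000000003608 C

3.608 fC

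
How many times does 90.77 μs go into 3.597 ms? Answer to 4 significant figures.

39.63

(3.597 × 10^-3) / (90.77 × 10^-6) = 0.039628 × 10^3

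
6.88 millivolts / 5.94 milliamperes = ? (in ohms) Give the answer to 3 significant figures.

(6.88 × 10⁻³) / (5.94 × 10⁻³) = 1.1582 Ω

1.16 ohms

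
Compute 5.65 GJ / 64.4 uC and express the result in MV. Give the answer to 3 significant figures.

87700000 MV

(5.65 × 10^9) / (64.4 × 10^-6) = 0.087733 × 10^15 V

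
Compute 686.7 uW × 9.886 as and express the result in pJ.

0.0000000067887162 pJ

686.7 × 10⁻⁶ × 9.886 × 10⁻¹⁸ = 6788.7162 × 10⁻²⁴ J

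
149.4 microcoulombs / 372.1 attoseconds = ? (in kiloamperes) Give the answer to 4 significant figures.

401500000 kiloamperes

(149.4 × 10⁻⁶) / (372.1 × 10⁻¹⁸) = 0.401505 × 10¹² A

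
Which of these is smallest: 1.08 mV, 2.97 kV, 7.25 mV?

1.08 mV

1.08 mV = 0.00108 V
2.97 kV = 2970 V
7.25 mV = 0.00725 V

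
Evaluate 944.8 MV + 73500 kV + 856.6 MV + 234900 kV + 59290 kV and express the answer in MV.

In MV:
  944.8 MV → 944.8
  73500 kV = 73500e-3 MV = 73.5
  856.6 MV → 856.6
  234900 kV = 234900e-3 MV = 234.9
  59290 kV = 59290e-3 MV = 59.29
Sum: 944.8 + 73.5 + 856.6 + 234.9 + 59.29 = 2169.09

2169.09 MV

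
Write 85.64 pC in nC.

pico = 1e-12, nano = 1e-9; factor is 1e-3.
85.64 × 1e-3 = 0.08564

0.08564 nC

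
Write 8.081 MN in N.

mega = 1e6, (no prefix) = 1e0; factor is 1e6.
8.081 × 1e6 = 8081000

8081000 N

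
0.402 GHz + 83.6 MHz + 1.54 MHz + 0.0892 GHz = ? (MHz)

In MHz:
  0.402 GHz = 0.402e3 MHz = 402
  83.6 MHz → 83.6
  1.54 MHz → 1.54
  0.0892 GHz = 0.0892e3 MHz = 89.2
Sum: 402 + 83.6 + 1.54 + 89.2 = 576.34

576.34 MHz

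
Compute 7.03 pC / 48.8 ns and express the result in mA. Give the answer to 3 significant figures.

(7.03 × 10⁻¹²) / (48.8 × 10⁻⁹) = 0.14406 × 10⁻³ A

0.144 mA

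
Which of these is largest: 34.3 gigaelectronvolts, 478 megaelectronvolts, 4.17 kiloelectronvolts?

34.3 gigaelectronvolts

34.3 gigaelectronvolts = 34300000000 electronvolts
478 megaelectronvolts = 478000000 electronvolts
4.17 kiloelectronvolts = 4170 electronvolts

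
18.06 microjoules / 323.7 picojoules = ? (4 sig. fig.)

55790

(18.06 × 10^-6) / (323.7 × 10^-12) = 0.055792 × 10^6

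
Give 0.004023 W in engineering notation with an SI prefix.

= 4.023 × 10^-3 W; 10^-3 is milli.

4.023 mW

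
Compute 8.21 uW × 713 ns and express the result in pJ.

8.21 × 10⁻⁶ × 713 × 10⁻⁹ = 5853.73 × 10⁻¹⁵ J

5.85373 pJ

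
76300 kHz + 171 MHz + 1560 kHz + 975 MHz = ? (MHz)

1223.86 MHz

In MHz:
  76300 kHz = 76300 × 10⁻³ MHz = 76.3
  171 MHz → 171
  1560 kHz = 1560 × 10⁻³ MHz = 1.56
  975 MHz → 975
Sum: 76.3 + 171 + 1.56 + 975 = 1223.86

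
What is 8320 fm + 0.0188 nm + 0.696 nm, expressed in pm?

In pm:
  8320 fm = 8320 × 10^-3 pm = 8.32
  0.0188 nm = 0.0188 × 10^3 pm = 18.8
  0.696 nm = 0.696 × 10^3 pm = 696
Sum: 8.32 + 18.8 + 696 = 723.12

723.12 pm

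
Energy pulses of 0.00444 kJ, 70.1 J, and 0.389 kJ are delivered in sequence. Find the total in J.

463.54 J

In J:
  0.00444 kJ = 0.00444e3 J = 4.44
  70.1 J → 70.1
  0.389 kJ = 0.389e3 J = 389
Sum: 4.44 + 70.1 + 389 = 463.54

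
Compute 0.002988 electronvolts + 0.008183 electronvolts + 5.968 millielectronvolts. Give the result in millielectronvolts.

17.139 millielectronvolts

In millielectronvolts:
  0.002988 electronvolts = 0.002988 × 10³ millielectronvolts = 2.988
  0.008183 electronvolts = 0.008183 × 10³ millielectronvolts = 8.183
  5.968 millielectronvolts → 5.968
Sum: 2.988 + 8.183 + 5.968 = 17.139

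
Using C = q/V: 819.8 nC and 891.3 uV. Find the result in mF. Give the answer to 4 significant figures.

(819.8 × 10⁻⁹) / (891.3 × 10⁻⁶) = 0.91978 × 10⁻³ F

0.9198 mF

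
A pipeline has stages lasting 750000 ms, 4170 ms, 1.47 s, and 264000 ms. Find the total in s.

1019.64 s

In s:
  750000 ms = 750000 × 10⁻³ s = 750
  4170 ms = 4170 × 10⁻³ s = 4.17
  1.47 s → 1.47
  264000 ms = 264000 × 10⁻³ s = 264
Sum: 750 + 4.17 + 1.47 + 264 = 1019.64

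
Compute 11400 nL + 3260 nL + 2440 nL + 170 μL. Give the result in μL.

In μL:
  11400 nL = 11400 × 10⁻³ μL = 11.4
  3260 nL = 3260 × 10⁻³ μL = 3.26
  2440 nL = 2440 × 10⁻³ μL = 2.44
  170 μL → 170
Sum: 11.4 + 3.26 + 2.44 + 170 = 187.1

187.1 μL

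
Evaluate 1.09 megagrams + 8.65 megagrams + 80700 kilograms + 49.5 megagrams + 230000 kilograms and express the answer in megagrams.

In megagrams:
  1.09 megagrams → 1.09
  8.65 megagrams → 8.65
  80700 kilograms = 80700e-3 megagrams = 80.7
  49.5 megagrams → 49.5
  230000 kilograms = 230000e-3 megagrams = 230
Sum: 1.09 + 8.65 + 80.7 + 49.5 + 230 = 369.94

369.94 megagrams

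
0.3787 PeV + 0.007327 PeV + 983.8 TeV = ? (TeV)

1369.827 TeV

In TeV:
  0.3787 PeV = 0.3787 × 10^3 TeV = 378.7
  0.007327 PeV = 0.007327 × 10^3 TeV = 7.327
  983.8 TeV → 983.8
Sum: 378.7 + 7.327 + 983.8 = 1369.827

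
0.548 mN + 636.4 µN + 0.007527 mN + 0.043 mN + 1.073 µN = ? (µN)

1236 µN

In µN:
  0.548 mN = 0.548 × 10³ µN = 548
  636.4 µN → 636.4
  0.007527 mN = 0.007527 × 10³ µN = 7.527
  0.043 mN = 0.043 × 10³ µN = 43
  1.073 µN → 1.073
Sum: 548 + 636.4 + 7.527 + 43 + 1.073 = 1236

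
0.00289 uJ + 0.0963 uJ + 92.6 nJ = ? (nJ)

In nJ:
  0.00289 uJ = 0.00289 × 10³ nJ = 2.89
  0.0963 uJ = 0.0963 × 10³ nJ = 96.3
  92.6 nJ → 92.6
Sum: 2.89 + 96.3 + 92.6 = 191.79

191.79 nJ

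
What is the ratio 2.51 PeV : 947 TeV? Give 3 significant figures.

(2.51 × 10^15) / (947 × 10^12) = 0.00265 × 10^3

2.65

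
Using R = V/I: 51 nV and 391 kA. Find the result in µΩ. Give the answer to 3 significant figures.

(51 × 10⁻⁹) / (391 × 10³) = 0.13043 × 10⁻¹² Ω

0.000000130 µΩ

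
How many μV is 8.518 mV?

8518 μV

milli = 10^-3, micro = 10^-6; factor is 10^3.
8.518 × 10^3 = 8518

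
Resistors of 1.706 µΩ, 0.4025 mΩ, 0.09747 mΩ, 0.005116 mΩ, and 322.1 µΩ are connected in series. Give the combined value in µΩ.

828.892 µΩ

In µΩ:
  1.706 µΩ → 1.706
  0.4025 mΩ = 0.4025 × 10^3 µΩ = 402.5
  0.09747 mΩ = 0.09747 × 10^3 µΩ = 97.47
  0.005116 mΩ = 0.005116 × 10^3 µΩ = 5.116
  322.1 µΩ → 322.1
Sum: 1.706 + 402.5 + 97.47 + 5.116 + 322.1 = 828.892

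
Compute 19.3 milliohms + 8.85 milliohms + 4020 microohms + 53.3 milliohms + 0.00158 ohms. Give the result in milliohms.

87.05 milliohms

In milliohms:
  19.3 milliohms → 19.3
  8.85 milliohms → 8.85
  4020 microohms = 4020e-3 milliohms = 4.02
  53.3 milliohms → 53.3
  0.00158 ohms = 0.00158e3 milliohms = 1.58
Sum: 19.3 + 8.85 + 4.02 + 53.3 + 1.58 = 87.05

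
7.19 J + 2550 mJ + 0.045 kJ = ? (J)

In J:
  7.19 J → 7.19
  2550 mJ = 2550 × 10^-3 J = 2.55
  0.045 kJ = 0.045 × 10^3 J = 45
Sum: 7.19 + 2.55 + 45 = 54.74

54.74 J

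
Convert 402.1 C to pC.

402100000000000 pC

(no prefix) = 10^0, pico = 10^-12; factor is 10^12.
402.1 × 10^12 = 402100000000000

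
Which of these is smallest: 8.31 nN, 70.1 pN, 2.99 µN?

8.31 nN = 0.00000000831 N
70.1 pN = 0.0000000000701 N
2.99 µN = 0.00000299 N

70.1 pN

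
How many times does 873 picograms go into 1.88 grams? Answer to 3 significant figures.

(1.88) / (873e-12) = 0.002153e12

2150000000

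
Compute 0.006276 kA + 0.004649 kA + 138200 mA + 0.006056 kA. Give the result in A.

In A:
  0.006276 kA = 0.006276 × 10^3 A = 6.276
  0.004649 kA = 0.004649 × 10^3 A = 4.649
  138200 mA = 138200 × 10^-3 A = 138.2
  0.006056 kA = 0.006056 × 10^3 A = 6.056
Sum: 6.276 + 4.649 + 138.2 + 6.056 = 155.181

155.181 A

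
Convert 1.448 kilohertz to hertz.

1448 hertz

kilo = 1e3, (no prefix) = 1e0; factor is 1e3.
1.448 × 1e3 = 1448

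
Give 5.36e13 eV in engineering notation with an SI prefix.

53.6 TeV

= 53.6e12 eV; 1e12 is tera.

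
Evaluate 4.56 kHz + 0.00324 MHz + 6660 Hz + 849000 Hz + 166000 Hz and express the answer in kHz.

In kHz:
  4.56 kHz → 4.56
  0.00324 MHz = 0.00324 × 10³ kHz = 3.24
  6660 Hz = 6660 × 10⁻³ kHz = 6.66
  849000 Hz = 849000 × 10⁻³ kHz = 849
  166000 Hz = 166000 × 10⁻³ kHz = 166
Sum: 4.56 + 3.24 + 6.66 + 849 + 166 = 1029.46

1029.46 kHz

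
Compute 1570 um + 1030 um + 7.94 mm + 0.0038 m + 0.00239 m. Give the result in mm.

In mm:
  1570 um = 1570e-3 mm = 1.57
  1030 um = 1030e-3 mm = 1.03
  7.94 mm → 7.94
  0.0038 m = 0.0038e3 mm = 3.8
  0.00239 m = 0.00239e3 mm = 2.39
Sum: 1.57 + 1.03 + 7.94 + 3.8 + 2.39 = 16.73

16.73 mm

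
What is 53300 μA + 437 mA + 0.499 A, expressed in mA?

In mA:
  53300 μA = 53300 × 10^-3 mA = 53.3
  437 mA → 437
  0.499 A = 0.499 × 10^3 mA = 499
Sum: 53.3 + 437 + 499 = 989.3

989.3 mA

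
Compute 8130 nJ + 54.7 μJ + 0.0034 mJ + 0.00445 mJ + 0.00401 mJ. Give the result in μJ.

74.69 μJ

In μJ:
  8130 nJ = 8130 × 10^-3 μJ = 8.13
  54.7 μJ → 54.7
  0.0034 mJ = 0.0034 × 10^3 μJ = 3.4
  0.00445 mJ = 0.00445 × 10^3 μJ = 4.45
  0.00401 mJ = 0.00401 × 10^3 μJ = 4.01
Sum: 8.13 + 54.7 + 3.4 + 4.45 + 4.01 = 74.69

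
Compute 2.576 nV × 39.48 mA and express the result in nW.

2.576 × 10^-9 × 39.48 × 10^-3 = 101.70048 × 10^-12 W

0.10170048 nW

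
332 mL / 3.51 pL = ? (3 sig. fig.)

94600000000

(332e-3) / (3.51e-12) = 94.59e9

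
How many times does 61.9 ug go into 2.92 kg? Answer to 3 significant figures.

47200000

(2.92 × 10^3) / (61.9 × 10^-6) = 0.04717 × 10^9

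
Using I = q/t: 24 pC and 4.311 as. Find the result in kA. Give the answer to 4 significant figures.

(24 × 10⁻¹²) / (4.311 × 10⁻¹⁸) = 5.56715 × 10⁶ A

5567 kA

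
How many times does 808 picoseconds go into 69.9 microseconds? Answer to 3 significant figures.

(69.9 × 10⁻⁶) / (808 × 10⁻¹²) = 0.08651 × 10⁶

86500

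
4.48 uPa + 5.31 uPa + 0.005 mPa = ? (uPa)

In uPa:
  4.48 uPa → 4.48
  5.31 uPa → 5.31
  0.005 mPa = 0.005 × 10³ uPa = 5
Sum: 4.48 + 5.31 + 5 = 14.79

14.79 uPa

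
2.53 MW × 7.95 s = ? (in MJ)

2.53e6 × 7.95 = 20.1135e6 J

20.1135 MJ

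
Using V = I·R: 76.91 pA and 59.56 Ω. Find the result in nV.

4.5807596 nV

76.91e-12 × 59.56 = 4580.7596e-12 V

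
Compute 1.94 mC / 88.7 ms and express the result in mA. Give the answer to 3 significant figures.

21.9 mA

(1.94 × 10^-3) / (88.7 × 10^-3) = 0.021871 A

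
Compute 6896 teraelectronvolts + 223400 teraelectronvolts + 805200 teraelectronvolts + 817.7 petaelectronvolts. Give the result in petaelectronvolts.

1853.196 petaelectronvolts

In petaelectronvolts:
  6896 teraelectronvolts = 6896e-3 petaelectronvolts = 6.896
  223400 teraelectronvolts = 223400e-3 petaelectronvolts = 223.4
  805200 teraelectronvolts = 805200e-3 petaelectronvolts = 805.2
  817.7 petaelectronvolts → 817.7
Sum: 6.896 + 223.4 + 805.2 + 817.7 = 1853.196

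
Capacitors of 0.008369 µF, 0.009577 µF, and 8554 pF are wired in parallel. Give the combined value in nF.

In nF:
  0.008369 µF = 0.008369 × 10³ nF = 8.369
  0.009577 µF = 0.009577 × 10³ nF = 9.577
  8554 pF = 8554 × 10⁻³ nF = 8.554
Sum: 8.369 + 9.577 + 8.554 = 26.5

26.5 nF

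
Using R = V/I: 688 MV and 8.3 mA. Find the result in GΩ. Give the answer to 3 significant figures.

(688e6) / (8.3e-3) = 82.892e9 Ω

82.9 GΩ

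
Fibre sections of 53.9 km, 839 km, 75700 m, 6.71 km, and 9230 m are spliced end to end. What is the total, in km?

984.54 km

In km:
  53.9 km → 53.9
  839 km → 839
  75700 m = 75700e-3 km = 75.7
  6.71 km → 6.71
  9230 m = 9230e-3 km = 9.23
Sum: 53.9 + 839 + 75.7 + 6.71 + 9.23 = 984.54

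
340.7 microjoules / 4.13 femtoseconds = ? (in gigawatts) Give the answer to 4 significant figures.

82.49 gigawatts

(340.7 × 10^-6) / (4.13 × 10^-15) = 82.4939 × 10^9 W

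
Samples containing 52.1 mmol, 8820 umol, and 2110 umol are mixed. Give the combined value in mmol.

63.03 mmol

In mmol:
  52.1 mmol → 52.1
  8820 umol = 8820 × 10⁻³ mmol = 8.82
  2110 umol = 2110 × 10⁻³ mmol = 2.11
Sum: 52.1 + 8.82 + 2.11 = 63.03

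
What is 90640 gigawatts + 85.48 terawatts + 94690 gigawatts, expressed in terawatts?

270.81 terawatts

In terawatts:
  90640 gigawatts = 90640e-3 terawatts = 90.64
  85.48 terawatts → 85.48
  94690 gigawatts = 94690e-3 terawatts = 94.69
Sum: 90.64 + 85.48 + 94.69 = 270.81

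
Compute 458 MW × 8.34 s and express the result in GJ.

458 × 10^6 × 8.34 = 3819.72 × 10^6 J

3.81972 GJ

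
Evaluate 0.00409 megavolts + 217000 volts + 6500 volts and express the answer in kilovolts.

227.59 kilovolts

In kilovolts:
  0.00409 megavolts = 0.00409 × 10^3 kilovolts = 4.09
  217000 volts = 217000 × 10^-3 kilovolts = 217
  6500 volts = 6500 × 10^-3 kilovolts = 6.5
Sum: 4.09 + 217 + 6.5 = 227.59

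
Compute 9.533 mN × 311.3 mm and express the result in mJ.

2.9676229 mJ

9.533e-3 × 311.3e-3 = 2967.6229e-6 J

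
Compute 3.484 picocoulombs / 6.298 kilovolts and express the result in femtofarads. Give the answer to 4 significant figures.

0.5532 femtofarads

(3.484e-12) / (6.298e3) = 0.553191e-15 F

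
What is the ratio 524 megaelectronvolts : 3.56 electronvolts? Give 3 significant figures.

147000000

(524e6) / (3.56) = 147.2e6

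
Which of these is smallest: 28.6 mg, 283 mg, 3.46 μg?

28.6 mg = 0.0286 g
283 mg = 0.283 g
3.46 μg = 0.00000346 g

3.46 μg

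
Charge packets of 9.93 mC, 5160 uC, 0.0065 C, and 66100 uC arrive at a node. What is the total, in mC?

In mC:
  9.93 mC → 9.93
  5160 uC = 5160e-3 mC = 5.16
  0.0065 C = 0.0065e3 mC = 6.5
  66100 uC = 66100e-3 mC = 66.1
Sum: 9.93 + 5.16 + 6.5 + 66.1 = 87.69

87.69 mC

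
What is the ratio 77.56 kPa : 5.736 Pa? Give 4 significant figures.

13520

(77.56e3) / (5.736) = 13.522e3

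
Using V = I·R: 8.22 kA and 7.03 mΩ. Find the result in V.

57.7866 V

8.22 × 10³ × 7.03 × 10⁻³ = 57.7866 V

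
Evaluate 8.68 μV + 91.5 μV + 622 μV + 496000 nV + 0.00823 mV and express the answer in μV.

In μV:
  8.68 μV → 8.68
  91.5 μV → 91.5
  622 μV → 622
  496000 nV = 496000e-3 μV = 496
  0.00823 mV = 0.00823e3 μV = 8.23
Sum: 8.68 + 91.5 + 622 + 496 + 8.23 = 1226.41

1226.41 μV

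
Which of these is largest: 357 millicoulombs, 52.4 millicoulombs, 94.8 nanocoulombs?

357 millicoulombs = 0.357 coulombs
52.4 millicoulombs = 0.0524 coulombs
94.8 nanocoulombs = 0.0000000948 coulombs

357 millicoulombs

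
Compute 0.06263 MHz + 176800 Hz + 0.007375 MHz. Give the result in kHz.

In kHz:
  0.06263 MHz = 0.06263 × 10³ kHz = 62.63
  176800 Hz = 176800 × 10⁻³ kHz = 176.8
  0.007375 MHz = 0.007375 × 10³ kHz = 7.375
Sum: 62.63 + 176.8 + 7.375 = 246.805

246.805 kHz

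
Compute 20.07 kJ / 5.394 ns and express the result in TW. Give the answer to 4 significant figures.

3.721 TW

(20.07 × 10³) / (5.394 × 10⁻⁹) = 3.7208 × 10¹² W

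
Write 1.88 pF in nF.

pico = 10⁻¹², nano = 10⁻⁹; factor is 10⁻³.
1.88 × 10⁻³ = 0.00188

0.00188 nF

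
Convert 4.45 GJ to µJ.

4450000000000000 µJ

giga = 10^9, micro = 10^-6; factor is 10^15.
4.45 × 10^15 = 4450000000000000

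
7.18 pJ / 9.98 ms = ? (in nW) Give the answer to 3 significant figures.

0.719 nW

(7.18 × 10^-12) / (9.98 × 10^-3) = 0.71944 × 10^-9 W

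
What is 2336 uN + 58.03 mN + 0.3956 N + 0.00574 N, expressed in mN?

In mN:
  2336 uN = 2336 × 10^-3 mN = 2.336
  58.03 mN → 58.03
  0.3956 N = 0.3956 × 10^3 mN = 395.6
  0.00574 N = 0.00574 × 10^3 mN = 5.74
Sum: 2.336 + 58.03 + 395.6 + 5.74 = 461.706

461.706 mN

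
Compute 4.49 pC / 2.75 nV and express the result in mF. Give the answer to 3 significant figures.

1.63 mF

(4.49e-12) / (2.75e-9) = 1.6327e-3 F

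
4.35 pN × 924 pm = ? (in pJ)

0.0000000040194 pJ

4.35 × 10⁻¹² × 924 × 10⁻¹² = 4019.4 × 10⁻²⁴ J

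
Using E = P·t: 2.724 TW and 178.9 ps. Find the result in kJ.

2.724 × 10^12 × 178.9 × 10^-12 = 487.3236 J

0.4873236 kJ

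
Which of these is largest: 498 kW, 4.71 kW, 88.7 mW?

498 kW = 498000 W
4.71 kW = 4710 W
88.7 mW = 0.0887 W

498 kW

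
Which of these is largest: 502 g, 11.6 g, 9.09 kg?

502 g = 502 g
11.6 g = 11.6 g
9.09 kg = 9090 g

9.09 kg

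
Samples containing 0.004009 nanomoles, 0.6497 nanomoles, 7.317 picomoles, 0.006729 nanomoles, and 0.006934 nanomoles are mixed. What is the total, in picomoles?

In picomoles:
  0.004009 nanomoles = 0.004009 × 10³ picomoles = 4.009
  0.6497 nanomoles = 0.6497 × 10³ picomoles = 649.7
  7.317 picomoles → 7.317
  0.006729 nanomoles = 0.006729 × 10³ picomoles = 6.729
  0.006934 nanomoles = 0.006934 × 10³ picomoles = 6.934
Sum: 4.009 + 649.7 + 7.317 + 6.729 + 6.934 = 674.689

674.689 picomoles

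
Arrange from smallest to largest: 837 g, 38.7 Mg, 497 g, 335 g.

335 g < 497 g < 837 g < 38.7 Mg

837 g = 837 g
38.7 Mg = 38700000 g
497 g = 497 g
335 g = 335 g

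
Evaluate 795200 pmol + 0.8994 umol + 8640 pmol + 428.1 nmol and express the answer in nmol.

In nmol:
  795200 pmol = 795200 × 10⁻³ nmol = 795.2
  0.8994 umol = 0.8994 × 10³ nmol = 899.4
  8640 pmol = 8640 × 10⁻³ nmol = 8.64
  428.1 nmol → 428.1
Sum: 795.2 + 899.4 + 8.64 + 428.1 = 2131.34

2131.34 nmol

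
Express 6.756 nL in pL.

6756 pL

nano = 10⁻⁹, pico = 10⁻¹²; factor is 10³.
6.756 × 10³ = 6756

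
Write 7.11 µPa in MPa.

micro = 10^-6, mega = 10^6; factor is 10^-12.
7.11 × 10^-12 = 0.00000000000711

0.00000000000711 MPa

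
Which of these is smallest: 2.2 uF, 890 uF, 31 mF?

2.2 uF

2.2 uF = 0.0000022 F
890 uF = 0.00089 F
31 mF = 0.031 F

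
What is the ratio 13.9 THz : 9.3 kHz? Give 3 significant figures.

1490000000

(13.9 × 10¹²) / (9.3 × 10³) = 1.495 × 10⁹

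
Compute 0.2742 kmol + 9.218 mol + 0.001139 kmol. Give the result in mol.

284.557 mol

In mol:
  0.2742 kmol = 0.2742 × 10³ mol = 274.2
  9.218 mol → 9.218
  0.001139 kmol = 0.001139 × 10³ mol = 1.139
Sum: 274.2 + 9.218 + 1.139 = 284.557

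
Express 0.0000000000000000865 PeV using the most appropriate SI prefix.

= 86.5e-3 eV; 1e-3 is milli.

86.5 meV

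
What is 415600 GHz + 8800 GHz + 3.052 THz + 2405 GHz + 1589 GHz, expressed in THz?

431.446 THz

In THz:
  415600 GHz = 415600 × 10^-3 THz = 415.6
  8800 GHz = 8800 × 10^-3 THz = 8.8
  3.052 THz → 3.052
  2405 GHz = 2405 × 10^-3 THz = 2.405
  1589 GHz = 1589 × 10^-3 THz = 1.589
Sum: 415.6 + 8.8 + 3.052 + 2.405 + 1.589 = 431.446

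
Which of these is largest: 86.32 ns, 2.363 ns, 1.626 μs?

1.626 μs

86.32 ns = 0.00000008632 s
2.363 ns = 0.000000002363 s
1.626 μs = 0.000001626 s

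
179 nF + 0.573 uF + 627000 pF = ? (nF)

In nF:
  179 nF → 179
  0.573 uF = 0.573 × 10³ nF = 573
  627000 pF = 627000 × 10⁻³ nF = 627
Sum: 179 + 573 + 627 = 1379

1379 nF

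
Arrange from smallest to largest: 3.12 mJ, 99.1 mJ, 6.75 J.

3.12 mJ = 0.00312 J
99.1 mJ = 0.0991 J
6.75 J = 6.75 J

3.12 mJ < 99.1 mJ < 6.75 J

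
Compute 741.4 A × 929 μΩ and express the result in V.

0.6887606 V

741.4 × 929 × 10^-6 = 688760.6 × 10^-6 V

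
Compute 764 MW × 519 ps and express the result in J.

764e6 × 519e-12 = 396516e-6 J

0.396516 J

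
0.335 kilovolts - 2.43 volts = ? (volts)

332.57 volts

In volts:
  0.335 kilovolts = 0.335 × 10^3 volts = 335
  2.43 volts → 2.43
Difference: 335 - 2.43 = 332.57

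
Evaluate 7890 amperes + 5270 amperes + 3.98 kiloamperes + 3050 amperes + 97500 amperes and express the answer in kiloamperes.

117.69 kiloamperes

In kiloamperes:
  7890 amperes = 7890e-3 kiloamperes = 7.89
  5270 amperes = 5270e-3 kiloamperes = 5.27
  3.98 kiloamperes → 3.98
  3050 amperes = 3050e-3 kiloamperes = 3.05
  97500 amperes = 97500e-3 kiloamperes = 97.5
Sum: 7.89 + 5.27 + 3.98 + 3.05 + 97.5 = 117.69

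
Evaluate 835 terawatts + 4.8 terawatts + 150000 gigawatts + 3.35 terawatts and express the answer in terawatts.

In terawatts:
  835 terawatts → 835
  4.8 terawatts → 4.8
  150000 gigawatts = 150000e-3 terawatts = 150
  3.35 terawatts → 3.35
Sum: 835 + 4.8 + 150 + 3.35 = 993.15

993.15 terawatts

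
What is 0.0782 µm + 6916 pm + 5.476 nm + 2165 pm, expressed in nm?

92.757 nm

In nm:
  0.0782 µm = 0.0782 × 10³ nm = 78.2
  6916 pm = 6916 × 10⁻³ nm = 6.916
  5.476 nm → 5.476
  2165 pm = 2165 × 10⁻³ nm = 2.165
Sum: 78.2 + 6.916 + 5.476 + 2.165 = 92.757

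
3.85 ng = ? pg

3850 pg

nano = 1e-9, pico = 1e-12; factor is 1e3.
3.85 × 1e3 = 3850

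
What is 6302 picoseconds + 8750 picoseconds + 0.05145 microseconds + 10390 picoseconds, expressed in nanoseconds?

In nanoseconds:
  6302 picoseconds = 6302 × 10⁻³ nanoseconds = 6.302
  8750 picoseconds = 8750 × 10⁻³ nanoseconds = 8.75
  0.05145 microseconds = 0.05145 × 10³ nanoseconds = 51.45
  10390 picoseconds = 10390 × 10⁻³ nanoseconds = 10.39
Sum: 6.302 + 8.75 + 51.45 + 10.39 = 76.892

76.892 nanoseconds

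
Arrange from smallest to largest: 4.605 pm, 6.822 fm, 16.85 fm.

4.605 pm = 0.000000000004605 m
6.822 fm = 0.000000000000006822 m
16.85 fm = 0.00000000000001685 m

6.822 fm < 16.85 fm < 4.605 pm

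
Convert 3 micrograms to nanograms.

3000 nanograms

micro = 10^-6, nano = 10^-9; factor is 10^3.
3 × 10^3 = 3000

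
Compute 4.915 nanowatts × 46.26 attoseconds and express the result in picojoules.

4.915 × 10⁻⁹ × 46.26 × 10⁻¹⁸ = 227.3679 × 10⁻²⁷ J

0.0000000000002273679 picojoules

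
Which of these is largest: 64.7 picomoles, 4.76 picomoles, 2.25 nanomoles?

2.25 nanomoles

64.7 picomoles = 0.0000000000647 moles
4.76 picomoles = 0.00000000000476 moles
2.25 nanomoles = 0.00000000225 moles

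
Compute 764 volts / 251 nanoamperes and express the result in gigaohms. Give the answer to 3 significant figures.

(764) / (251 × 10⁻⁹) = 3.0438 × 10⁹ Ω

3.04 gigaohms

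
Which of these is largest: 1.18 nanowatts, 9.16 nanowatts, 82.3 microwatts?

1.18 nanowatts = 0.00000000118 watts
9.16 nanowatts = 0.00000000916 watts
82.3 microwatts = 0.0000823 watts

82.3 microwatts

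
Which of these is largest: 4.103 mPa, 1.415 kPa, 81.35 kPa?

4.103 mPa = 0.004103 Pa
1.415 kPa = 1415 Pa
81.35 kPa = 81350 Pa

81.35 kPa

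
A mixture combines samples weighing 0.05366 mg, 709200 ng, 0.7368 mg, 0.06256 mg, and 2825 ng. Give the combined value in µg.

In µg:
  0.05366 mg = 0.05366e3 µg = 53.66
  709200 ng = 709200e-3 µg = 709.2
  0.7368 mg = 0.7368e3 µg = 736.8
  0.06256 mg = 0.06256e3 µg = 62.56
  2825 ng = 2825e-3 µg = 2.825
Sum: 53.66 + 709.2 + 736.8 + 62.56 + 2.825 = 1565.045

1565.045 µg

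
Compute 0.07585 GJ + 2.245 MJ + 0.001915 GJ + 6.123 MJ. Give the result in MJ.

In MJ:
  0.07585 GJ = 0.07585e3 MJ = 75.85
  2.245 MJ → 2.245
  0.001915 GJ = 0.001915e3 MJ = 1.915
  6.123 MJ → 6.123
Sum: 75.85 + 2.245 + 1.915 + 6.123 = 86.133

86.133 MJ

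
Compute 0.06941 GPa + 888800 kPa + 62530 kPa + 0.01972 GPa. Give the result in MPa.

In MPa:
  0.06941 GPa = 0.06941 × 10³ MPa = 69.41
  888800 kPa = 888800 × 10⁻³ MPa = 888.8
  62530 kPa = 62530 × 10⁻³ MPa = 62.53
  0.01972 GPa = 0.01972 × 10³ MPa = 19.72
Sum: 69.41 + 888.8 + 62.53 + 19.72 = 1040.46

1040.46 MPa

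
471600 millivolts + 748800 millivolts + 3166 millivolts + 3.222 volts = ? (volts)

1226.788 volts

In volts:
  471600 millivolts = 471600 × 10^-3 volts = 471.6
  748800 millivolts = 748800 × 10^-3 volts = 748.8
  3166 millivolts = 3166 × 10^-3 volts = 3.166
  3.222 volts → 3.222
Sum: 471.6 + 748.8 + 3.166 + 3.222 = 1226.788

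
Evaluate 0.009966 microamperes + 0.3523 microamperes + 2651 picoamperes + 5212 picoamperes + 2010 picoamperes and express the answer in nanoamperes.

372.139 nanoamperes

In nanoamperes:
  0.009966 microamperes = 0.009966e3 nanoamperes = 9.966
  0.3523 microamperes = 0.3523e3 nanoamperes = 352.3
  2651 picoamperes = 2651e-3 nanoamperes = 2.651
  5212 picoamperes = 5212e-3 nanoamperes = 5.212
  2010 picoamperes = 2010e-3 nanoamperes = 2.01
Sum: 9.966 + 352.3 + 2.651 + 5.212 + 2.01 = 372.139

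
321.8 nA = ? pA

321800 pA

nano = 10⁻⁹, pico = 10⁻¹²; factor is 10³.
321.8 × 10³ = 321800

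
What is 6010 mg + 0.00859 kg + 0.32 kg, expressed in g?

334.6 g

In g:
  6010 mg = 6010 × 10⁻³ g = 6.01
  0.00859 kg = 0.00859 × 10³ g = 8.59
  0.32 kg = 0.32 × 10³ g = 320
Sum: 6.01 + 8.59 + 320 = 334.6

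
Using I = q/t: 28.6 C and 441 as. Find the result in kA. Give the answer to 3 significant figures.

64900000000000 kA

(28.6) / (441e-18) = 0.064853e18 A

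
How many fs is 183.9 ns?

nano = 1e-9, femto = 1e-15; factor is 1e6.
183.9 × 1e6 = 183900000

183900000 fs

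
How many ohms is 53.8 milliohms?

0.0538 ohms

milli = 10^-3, (no prefix) = 10^0; factor is 10^-3.
53.8 × 10^-3 = 0.0538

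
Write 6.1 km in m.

6100 m

kilo = 10^3, (no prefix) = 10^0; factor is 10^3.
6.1 × 10^3 = 6100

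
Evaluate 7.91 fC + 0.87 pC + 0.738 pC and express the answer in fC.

In fC:
  7.91 fC → 7.91
  0.87 pC = 0.87 × 10^3 fC = 870
  0.738 pC = 0.738 × 10^3 fC = 738
Sum: 7.91 + 870 + 738 = 1615.91

1615.91 fC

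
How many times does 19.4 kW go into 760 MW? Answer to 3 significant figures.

(760 × 10⁶) / (19.4 × 10³) = 39.18 × 10³

39200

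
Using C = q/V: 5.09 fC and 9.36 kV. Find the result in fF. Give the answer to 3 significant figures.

0.000544 fF

(5.09 × 10^-15) / (9.36 × 10^3) = 0.5438 × 10^-18 F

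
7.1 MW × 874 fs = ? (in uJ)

6.2054 uJ

7.1e6 × 874e-15 = 6205.4e-9 J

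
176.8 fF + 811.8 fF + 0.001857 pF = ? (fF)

990.457 fF

In fF:
  176.8 fF → 176.8
  811.8 fF → 811.8
  0.001857 pF = 0.001857 × 10^3 fF = 1.857
Sum: 176.8 + 811.8 + 1.857 = 990.457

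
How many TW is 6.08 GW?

giga = 1e9, tera = 1e12; factor is 1e-3.
6.08 × 1e-3 = 0.00608

0.00608 TW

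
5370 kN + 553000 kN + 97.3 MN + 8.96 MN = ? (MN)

664.63 MN

In MN:
  5370 kN = 5370 × 10^-3 MN = 5.37
  553000 kN = 553000 × 10^-3 MN = 553
  97.3 MN → 97.3
  8.96 MN → 8.96
Sum: 5.37 + 553 + 97.3 + 8.96 = 664.63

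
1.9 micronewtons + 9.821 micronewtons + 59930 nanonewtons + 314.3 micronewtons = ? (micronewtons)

385.951 micronewtons

In micronewtons:
  1.9 micronewtons → 1.9
  9.821 micronewtons → 9.821
  59930 nanonewtons = 59930e-3 micronewtons = 59.93
  314.3 micronewtons → 314.3
Sum: 1.9 + 9.821 + 59.93 + 314.3 = 385.951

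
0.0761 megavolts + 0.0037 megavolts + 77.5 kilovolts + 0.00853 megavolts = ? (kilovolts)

165.83 kilovolts

In kilovolts:
  0.0761 megavolts = 0.0761e3 kilovolts = 76.1
  0.0037 megavolts = 0.0037e3 kilovolts = 3.7
  77.5 kilovolts → 77.5
  0.00853 megavolts = 0.00853e3 kilovolts = 8.53
Sum: 76.1 + 3.7 + 77.5 + 8.53 = 165.83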